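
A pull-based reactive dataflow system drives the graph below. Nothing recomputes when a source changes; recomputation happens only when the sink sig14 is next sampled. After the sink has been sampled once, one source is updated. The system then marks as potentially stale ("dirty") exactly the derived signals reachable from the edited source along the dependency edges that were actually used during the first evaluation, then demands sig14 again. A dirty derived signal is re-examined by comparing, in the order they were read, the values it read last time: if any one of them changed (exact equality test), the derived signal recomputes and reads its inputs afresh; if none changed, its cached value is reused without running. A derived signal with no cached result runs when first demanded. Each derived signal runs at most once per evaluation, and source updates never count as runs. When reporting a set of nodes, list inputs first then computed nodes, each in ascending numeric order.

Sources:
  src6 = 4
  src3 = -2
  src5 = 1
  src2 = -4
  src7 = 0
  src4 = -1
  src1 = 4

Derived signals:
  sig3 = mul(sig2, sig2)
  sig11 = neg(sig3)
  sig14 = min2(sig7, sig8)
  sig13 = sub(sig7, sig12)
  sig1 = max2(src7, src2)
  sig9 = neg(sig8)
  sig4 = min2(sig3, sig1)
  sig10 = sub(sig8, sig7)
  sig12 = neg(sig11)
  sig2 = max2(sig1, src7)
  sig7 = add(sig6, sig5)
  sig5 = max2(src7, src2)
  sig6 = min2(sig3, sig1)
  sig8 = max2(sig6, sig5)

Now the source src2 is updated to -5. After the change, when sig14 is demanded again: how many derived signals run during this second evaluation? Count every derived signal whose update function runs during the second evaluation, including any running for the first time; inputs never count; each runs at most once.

Derived signals that run: sig1, sig5 — 2 in total.
Key observation: the cutoff stops propagation at sig2 — its inputs' values are unchanged, so it reuses its cache.

First evaluation (everything demanded from the output):
  sig1 = max2(0, -4) = 0
  sig2 = max2(0, 0) = 0
  sig3 = mul(0, 0) = 0
  sig5 = max2(0, -4) = 0
  sig6 = min2(0, 0) = 0
  sig7 = add(0, 0) = 0
  sig8 = max2(0, 0) = 0
  sig14 = min2(0, 0) = 0

Propagation after the edit:
  sig1: runs — src2 -4->-5; result 0 (same value as before).
  sig2: checked — values it read are unchanged (sig1 unchanged, src7 unchanged); reused cached 0 without running.
  sig3: checked — values it read are unchanged (sig2 unchanged, sig2 unchanged); reused cached 0 without running.
  sig5: runs — src2 -4->-5; result 0 (same value as before).
  sig6: checked — values it read are unchanged (sig3 unchanged, sig1 unchanged); reused cached 0 without running.
  sig7: checked — values it read are unchanged (sig6 unchanged, sig5 unchanged); reused cached 0 without running.
  sig8: checked — values it read are unchanged (sig6 unchanged, sig5 unchanged); reused cached 0 without running.
  sig14: checked — values it read are unchanged (sig7 unchanged, sig8 unchanged); reused cached 0 without running.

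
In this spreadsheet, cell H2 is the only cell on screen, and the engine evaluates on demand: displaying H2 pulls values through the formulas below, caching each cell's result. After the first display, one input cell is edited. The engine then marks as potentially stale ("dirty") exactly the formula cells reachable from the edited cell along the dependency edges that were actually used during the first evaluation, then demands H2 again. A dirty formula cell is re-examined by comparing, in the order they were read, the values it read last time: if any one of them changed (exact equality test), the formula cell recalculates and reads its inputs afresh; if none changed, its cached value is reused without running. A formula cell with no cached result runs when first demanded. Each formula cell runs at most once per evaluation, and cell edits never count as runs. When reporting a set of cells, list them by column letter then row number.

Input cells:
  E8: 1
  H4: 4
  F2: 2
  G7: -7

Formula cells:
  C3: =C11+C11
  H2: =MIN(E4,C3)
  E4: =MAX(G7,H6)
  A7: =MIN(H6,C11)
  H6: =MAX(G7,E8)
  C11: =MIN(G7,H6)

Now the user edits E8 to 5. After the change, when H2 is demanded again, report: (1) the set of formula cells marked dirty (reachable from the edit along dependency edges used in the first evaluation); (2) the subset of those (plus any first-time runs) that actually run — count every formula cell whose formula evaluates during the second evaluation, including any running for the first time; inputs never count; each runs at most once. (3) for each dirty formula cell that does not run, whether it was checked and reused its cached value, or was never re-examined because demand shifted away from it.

Dirty set: C3, C11, E4, H2, H6.
Run set: C11, E4, H2, H6 (4 run).
Re-examined without running (cache reused): C3.
The important point: at C3 every value read last time is unchanged, so the dirty flag clears without a run.

Initial pass — values computed on the first demand:
  H6 = MAX(-7, 1) = 1
  C11 = MIN(-7, 1) = -7
  C3 = -7 + -7 = -14
  E4 = MAX(-7, 1) = 1
  H2 = MIN(1, -14) = -14

Second demand — change propagation:
  H6: re-runs because E8 1->5; new result 5.
  C11: re-runs because H6 1->5; new result -7 (unchanged).
  C3: re-examined; everything it read last time is the same (C11 unchanged, C11 unchanged) — cache -14 kept, no run.
  E4: re-runs because H6 1->5; new result 5.
  H2: re-runs because E4 1->5; new result -14 (unchanged).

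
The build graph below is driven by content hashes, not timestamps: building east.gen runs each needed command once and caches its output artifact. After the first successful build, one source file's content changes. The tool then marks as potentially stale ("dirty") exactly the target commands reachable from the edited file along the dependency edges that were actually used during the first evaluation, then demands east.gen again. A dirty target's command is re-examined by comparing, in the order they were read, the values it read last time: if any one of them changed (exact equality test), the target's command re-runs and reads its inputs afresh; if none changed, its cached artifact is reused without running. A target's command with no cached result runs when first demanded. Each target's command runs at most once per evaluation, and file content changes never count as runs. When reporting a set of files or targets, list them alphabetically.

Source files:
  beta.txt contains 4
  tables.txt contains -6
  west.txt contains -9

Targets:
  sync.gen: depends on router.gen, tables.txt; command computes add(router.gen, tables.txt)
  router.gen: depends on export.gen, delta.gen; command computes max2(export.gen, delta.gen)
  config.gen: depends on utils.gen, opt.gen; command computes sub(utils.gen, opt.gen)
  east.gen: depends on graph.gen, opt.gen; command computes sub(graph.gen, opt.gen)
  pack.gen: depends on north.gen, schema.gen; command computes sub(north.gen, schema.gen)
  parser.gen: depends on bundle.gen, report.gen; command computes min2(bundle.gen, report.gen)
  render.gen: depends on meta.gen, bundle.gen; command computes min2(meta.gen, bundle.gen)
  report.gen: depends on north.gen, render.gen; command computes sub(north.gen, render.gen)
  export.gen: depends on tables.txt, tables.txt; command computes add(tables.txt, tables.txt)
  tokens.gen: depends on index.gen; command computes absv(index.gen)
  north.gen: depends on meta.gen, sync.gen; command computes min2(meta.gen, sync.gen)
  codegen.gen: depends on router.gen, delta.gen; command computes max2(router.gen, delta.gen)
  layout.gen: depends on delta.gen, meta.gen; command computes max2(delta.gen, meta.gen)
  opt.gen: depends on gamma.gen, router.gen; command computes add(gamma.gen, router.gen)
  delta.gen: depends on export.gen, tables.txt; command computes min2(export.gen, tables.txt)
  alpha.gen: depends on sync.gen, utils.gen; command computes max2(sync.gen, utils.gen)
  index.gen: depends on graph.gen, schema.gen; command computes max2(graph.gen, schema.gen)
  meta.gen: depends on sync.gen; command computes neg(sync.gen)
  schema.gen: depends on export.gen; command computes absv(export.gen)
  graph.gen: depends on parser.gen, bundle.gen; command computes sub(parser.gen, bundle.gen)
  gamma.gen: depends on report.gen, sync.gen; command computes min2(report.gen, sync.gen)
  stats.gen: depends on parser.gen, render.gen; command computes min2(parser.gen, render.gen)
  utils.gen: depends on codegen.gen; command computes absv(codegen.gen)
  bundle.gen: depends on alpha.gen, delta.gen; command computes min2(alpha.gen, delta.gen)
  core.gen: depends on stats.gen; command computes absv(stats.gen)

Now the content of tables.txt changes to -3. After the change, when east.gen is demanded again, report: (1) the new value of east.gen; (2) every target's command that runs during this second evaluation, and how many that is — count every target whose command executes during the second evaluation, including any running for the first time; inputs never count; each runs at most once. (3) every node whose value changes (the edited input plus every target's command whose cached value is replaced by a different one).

east.gen now evaluates to 15.
Run set: alpha.gen, bundle.gen, codegen.gen, delta.gen, east.gen, export.gen, gamma.gen, graph.gen, meta.gen, north.gen, opt.gen, parser.gen, render.gen, report.gen, router.gen, sync.gen, utils.gen (17 run).
Changed values: alpha.gen, bundle.gen, codegen.gen, delta.gen, east.gen, export.gen, gamma.gen, meta.gen, north.gen, opt.gen, parser.gen, render.gen, report.gen, router.gen, sync.gen, tables.txt, utils.gen.

Initial pass — values computed on the first demand:
  export.gen = add(-6, -6) = -12
  delta.gen = min2(-12, -6) = -12
  router.gen = max2(-12, -12) = -12
  codegen.gen = max2(-12, -12) = -12
  sync.gen = add(-12, -6) = -18
  meta.gen = neg(-18) = 18
  north.gen = min2(18, -18) = -18
  utils.gen = absv(-12) = 12
  alpha.gen = max2(-18, 12) = 12
  bundle.gen = min2(12, -12) = -12
  render.gen = min2(18, -12) = -12
  report.gen = sub(-18, -12) = -6
  gamma.gen = min2(-6, -18) = -18
  opt.gen = add(-18, -12) = -30
  parser.gen = min2(-12, -6) = -12
  graph.gen = sub(-12, -12) = 0
  east.gen = sub(0, -30) = 30

Second demand — change propagation:
  export.gen: re-runs because tables.txt -6->-3; tables.txt -6->-3; new result -6.
  delta.gen: re-runs because export.gen -12->-6; tables.txt -6->-3; new result -6.
  router.gen: re-runs because export.gen -12->-6; delta.gen -12->-6; new result -6.
  codegen.gen: re-runs because router.gen -12->-6; delta.gen -12->-6; new result -6.
  sync.gen: re-runs because router.gen -12->-6; tables.txt -6->-3; new result -9.
  meta.gen: re-runs because sync.gen -18->-9; new result 9.
  north.gen: re-runs because meta.gen 18->9; sync.gen -18->-9; new result -9.
  utils.gen: re-runs because codegen.gen -12->-6; new result 6.
  alpha.gen: re-runs because sync.gen -18->-9; utils.gen 12->6; new result 6.
  bundle.gen: re-runs because alpha.gen 12->6; delta.gen -12->-6; new result -6.
  render.gen: re-runs because meta.gen 18->9; bundle.gen -12->-6; new result -6.
  report.gen: re-runs because north.gen -18->-9; render.gen -12->-6; new result -3.
  gamma.gen: re-runs because report.gen -6->-3; sync.gen -18->-9; new result -9.
  opt.gen: re-runs because gamma.gen -18->-9; router.gen -12->-6; new result -15.
  parser.gen: re-runs because bundle.gen -12->-6; report.gen -6->-3; new result -6.
  graph.gen: re-runs because parser.gen -12->-6; bundle.gen -12->-6; new result 0 (unchanged).
  east.gen: re-runs because opt.gen -30->-15; new result 15.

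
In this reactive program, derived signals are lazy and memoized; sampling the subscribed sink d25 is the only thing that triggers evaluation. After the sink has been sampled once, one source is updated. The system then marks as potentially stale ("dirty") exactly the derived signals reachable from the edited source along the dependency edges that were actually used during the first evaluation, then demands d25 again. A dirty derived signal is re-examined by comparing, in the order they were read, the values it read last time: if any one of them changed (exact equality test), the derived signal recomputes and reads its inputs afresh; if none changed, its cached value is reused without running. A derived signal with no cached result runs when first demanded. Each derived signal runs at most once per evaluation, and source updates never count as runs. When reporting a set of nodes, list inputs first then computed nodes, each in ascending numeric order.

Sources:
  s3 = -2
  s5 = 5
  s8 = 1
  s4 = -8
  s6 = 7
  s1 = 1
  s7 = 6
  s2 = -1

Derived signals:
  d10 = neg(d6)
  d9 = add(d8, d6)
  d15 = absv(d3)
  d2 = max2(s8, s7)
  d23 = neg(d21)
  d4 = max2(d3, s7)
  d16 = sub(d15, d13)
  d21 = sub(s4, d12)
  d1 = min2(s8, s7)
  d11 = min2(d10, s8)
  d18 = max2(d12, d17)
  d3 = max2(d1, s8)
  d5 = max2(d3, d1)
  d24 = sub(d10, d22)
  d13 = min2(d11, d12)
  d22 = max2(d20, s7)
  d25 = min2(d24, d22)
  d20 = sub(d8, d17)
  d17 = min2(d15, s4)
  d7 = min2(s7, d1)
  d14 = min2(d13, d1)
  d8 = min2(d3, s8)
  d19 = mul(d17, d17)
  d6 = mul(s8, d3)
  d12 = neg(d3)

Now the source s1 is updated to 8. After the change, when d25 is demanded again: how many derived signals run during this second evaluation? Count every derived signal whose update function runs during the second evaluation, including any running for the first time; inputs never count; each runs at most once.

First demand of the output computes:
  d1 = min2(1, 6) = 1
  d3 = max2(1, 1) = 1
  d6 = mul(1, 1) = 1
  d8 = min2(1, 1) = 1
  d10 = neg(1) = -1
  d15 = absv(1) = 1
  d17 = min2(1, -8) = -8
  d20 = sub(1, -8) = 9
  d22 = max2(9, 6) = 9
  d24 = sub(-1, 9) = -10
  d25 = min2(-10, 9) = -10

After the edit, cleaning proceeds:
  no node depends on s1 at all; the second demand re-runs nothing.

Note the shortcut — nothing in the graph depends on s1 at all, so no recomputation happens.

0 derived signals run: none.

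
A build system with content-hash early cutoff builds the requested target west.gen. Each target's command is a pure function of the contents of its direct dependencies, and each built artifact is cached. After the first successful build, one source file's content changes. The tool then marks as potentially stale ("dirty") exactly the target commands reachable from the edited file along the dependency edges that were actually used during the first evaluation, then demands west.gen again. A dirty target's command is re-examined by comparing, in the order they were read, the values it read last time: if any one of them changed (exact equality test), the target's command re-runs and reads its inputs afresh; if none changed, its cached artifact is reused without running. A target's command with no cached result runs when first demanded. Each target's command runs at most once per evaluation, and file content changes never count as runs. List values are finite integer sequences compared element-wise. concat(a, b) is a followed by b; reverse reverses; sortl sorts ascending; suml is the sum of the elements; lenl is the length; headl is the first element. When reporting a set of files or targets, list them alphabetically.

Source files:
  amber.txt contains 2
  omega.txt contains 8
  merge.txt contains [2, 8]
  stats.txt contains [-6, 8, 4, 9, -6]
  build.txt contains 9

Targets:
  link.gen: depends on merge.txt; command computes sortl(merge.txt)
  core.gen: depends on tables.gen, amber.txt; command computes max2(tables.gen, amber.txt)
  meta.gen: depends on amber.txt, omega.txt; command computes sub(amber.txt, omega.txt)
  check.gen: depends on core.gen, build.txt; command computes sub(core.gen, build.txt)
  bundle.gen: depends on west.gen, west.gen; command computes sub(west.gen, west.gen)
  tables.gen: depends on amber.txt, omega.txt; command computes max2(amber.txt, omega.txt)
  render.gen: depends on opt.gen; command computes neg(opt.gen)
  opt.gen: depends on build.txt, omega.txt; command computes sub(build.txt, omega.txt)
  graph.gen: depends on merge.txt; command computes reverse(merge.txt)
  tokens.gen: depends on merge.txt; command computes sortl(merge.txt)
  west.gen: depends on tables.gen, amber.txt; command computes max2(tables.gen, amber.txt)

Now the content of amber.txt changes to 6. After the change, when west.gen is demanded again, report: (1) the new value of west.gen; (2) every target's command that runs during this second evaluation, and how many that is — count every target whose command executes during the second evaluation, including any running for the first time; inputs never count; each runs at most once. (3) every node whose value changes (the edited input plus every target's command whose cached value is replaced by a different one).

New value of west.gen: 8.
Target commands that run: tables.gen, west.gen — 2 in total.
Values that change: amber.txt.

First evaluation (everything demanded from the output):
  tables.gen = max2(2, 8) = 8
  west.gen = max2(8, 2) = 8

Propagation after the edit:
  tables.gen: runs — amber.txt 2->6; result 8 (same value as before).
  west.gen: runs — amber.txt 2->6; result 8 (same value as before).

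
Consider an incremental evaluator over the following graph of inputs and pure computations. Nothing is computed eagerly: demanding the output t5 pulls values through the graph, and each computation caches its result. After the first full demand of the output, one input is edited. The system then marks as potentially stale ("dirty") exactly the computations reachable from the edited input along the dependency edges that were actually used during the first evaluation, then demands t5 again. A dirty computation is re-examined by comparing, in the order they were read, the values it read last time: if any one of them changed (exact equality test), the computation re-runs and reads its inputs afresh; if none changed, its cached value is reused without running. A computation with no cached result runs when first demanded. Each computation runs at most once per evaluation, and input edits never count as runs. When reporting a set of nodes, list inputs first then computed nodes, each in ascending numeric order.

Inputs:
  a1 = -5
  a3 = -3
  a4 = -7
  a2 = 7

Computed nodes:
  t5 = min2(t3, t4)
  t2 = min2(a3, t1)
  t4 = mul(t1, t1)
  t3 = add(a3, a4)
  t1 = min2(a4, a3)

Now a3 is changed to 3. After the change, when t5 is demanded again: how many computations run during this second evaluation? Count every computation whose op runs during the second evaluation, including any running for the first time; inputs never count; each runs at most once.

Initial pass — values computed on the first demand:
  t1 = min2(-7, -3) = -7
  t3 = add(-3, -7) = -10
  t4 = mul(-7, -7) = 49
  t5 = min2(-10, 49) = -10

Second demand — change propagation:
  t1: re-runs because a3 -3->3; new result -7 (unchanged).
  t3: re-runs because a3 -3->3; new result -4.
  t4: re-examined; everything it read last time is the same (t1 unchanged, t1 unchanged) — cache 49 kept, no run.
  t5: re-runs because t3 -10->-4; new result -4.

The important point: at t4 every value read last time is unchanged, so the dirty flag clears without a run.

Run set: t1, t3, t5 (3 run).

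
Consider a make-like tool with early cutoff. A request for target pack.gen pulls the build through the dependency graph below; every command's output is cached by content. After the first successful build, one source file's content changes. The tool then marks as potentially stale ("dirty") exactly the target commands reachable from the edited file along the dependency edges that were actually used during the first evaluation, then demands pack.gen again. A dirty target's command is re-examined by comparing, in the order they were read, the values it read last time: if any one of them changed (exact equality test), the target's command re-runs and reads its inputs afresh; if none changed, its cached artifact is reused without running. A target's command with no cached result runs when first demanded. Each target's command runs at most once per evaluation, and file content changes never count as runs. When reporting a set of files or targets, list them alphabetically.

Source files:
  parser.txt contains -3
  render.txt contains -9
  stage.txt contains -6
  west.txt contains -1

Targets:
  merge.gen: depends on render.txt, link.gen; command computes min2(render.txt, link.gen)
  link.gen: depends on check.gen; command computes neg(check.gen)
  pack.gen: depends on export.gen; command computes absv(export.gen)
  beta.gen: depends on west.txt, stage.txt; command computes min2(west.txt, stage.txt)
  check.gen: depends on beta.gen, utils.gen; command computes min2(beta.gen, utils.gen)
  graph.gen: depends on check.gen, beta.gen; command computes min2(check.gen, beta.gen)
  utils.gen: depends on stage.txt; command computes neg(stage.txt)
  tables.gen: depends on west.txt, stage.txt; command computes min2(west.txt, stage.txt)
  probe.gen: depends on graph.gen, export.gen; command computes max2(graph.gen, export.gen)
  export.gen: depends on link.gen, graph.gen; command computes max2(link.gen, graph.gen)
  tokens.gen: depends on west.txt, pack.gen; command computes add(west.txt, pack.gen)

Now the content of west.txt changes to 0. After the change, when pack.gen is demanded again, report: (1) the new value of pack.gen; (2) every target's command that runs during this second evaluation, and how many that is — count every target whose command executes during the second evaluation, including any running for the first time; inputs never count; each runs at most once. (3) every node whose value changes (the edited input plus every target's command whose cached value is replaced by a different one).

First demand of the output computes:
  beta.gen = min2(-1, -6) = -6
  utils.gen = neg(-6) = 6
  check.gen = min2(-6, 6) = -6
  graph.gen = min2(-6, -6) = -6
  link.gen = neg(-6) = 6
  export.gen = max2(6, -6) = 6
  pack.gen = absv(6) = 6

After the edit, cleaning proceeds:
  beta.gen: a read changed (west.txt -1->0) — executes, giving -6 — identical to its old value.
  check.gen: dirty, but its reads are unchanged (beta.gen unchanged, utils.gen unchanged); cached -6 stands.
  graph.gen: dirty, but its reads are unchanged (check.gen unchanged, beta.gen unchanged); cached -6 stands.
  link.gen: dirty, but its reads are unchanged (check.gen unchanged); cached 6 stands.
  export.gen: dirty, but its reads are unchanged (link.gen unchanged, graph.gen unchanged); cached 6 stands.
  pack.gen: dirty, but its reads are unchanged (export.gen unchanged); cached 6 stands.

Note the absorption at beta.gen: it re-runs yet its value is the same, leaving the output's value untouched.

Demanding pack.gen again yields 6.
1 target commands run: beta.gen.
The nodes whose values change: west.txt.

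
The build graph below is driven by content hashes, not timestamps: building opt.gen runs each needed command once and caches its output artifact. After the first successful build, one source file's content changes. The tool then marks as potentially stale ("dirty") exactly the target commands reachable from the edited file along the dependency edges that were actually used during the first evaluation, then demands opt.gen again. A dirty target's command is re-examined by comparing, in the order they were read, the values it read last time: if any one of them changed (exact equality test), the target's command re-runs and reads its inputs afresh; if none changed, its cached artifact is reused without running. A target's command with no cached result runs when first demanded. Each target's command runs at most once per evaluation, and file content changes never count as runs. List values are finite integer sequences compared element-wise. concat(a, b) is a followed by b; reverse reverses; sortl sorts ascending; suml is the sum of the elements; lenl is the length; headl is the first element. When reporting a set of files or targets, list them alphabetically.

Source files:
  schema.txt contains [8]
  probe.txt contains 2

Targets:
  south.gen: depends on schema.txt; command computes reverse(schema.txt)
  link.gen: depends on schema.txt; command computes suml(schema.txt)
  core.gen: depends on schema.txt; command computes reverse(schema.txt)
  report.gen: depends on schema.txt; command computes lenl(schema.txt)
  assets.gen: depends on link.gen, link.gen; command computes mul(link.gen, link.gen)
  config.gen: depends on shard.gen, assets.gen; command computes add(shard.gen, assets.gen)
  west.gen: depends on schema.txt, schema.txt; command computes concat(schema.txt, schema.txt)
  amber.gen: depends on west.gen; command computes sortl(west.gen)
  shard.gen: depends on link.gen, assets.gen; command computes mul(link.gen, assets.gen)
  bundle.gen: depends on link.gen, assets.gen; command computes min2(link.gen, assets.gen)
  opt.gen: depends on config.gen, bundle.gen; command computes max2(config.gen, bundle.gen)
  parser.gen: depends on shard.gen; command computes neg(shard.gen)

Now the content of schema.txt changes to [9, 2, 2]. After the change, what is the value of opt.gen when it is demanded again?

opt.gen now evaluates to 2366.

Initial pass — values computed on the first demand:
  link.gen = suml([8]) = 8
  assets.gen = mul(8, 8) = 64
  bundle.gen = min2(8, 64) = 8
  shard.gen = mul(8, 64) = 512
  config.gen = add(512, 64) = 576
  opt.gen = max2(576, 8) = 576

Second demand — change propagation:
  link.gen: re-runs because schema.txt [8]->[9, 2, 2]; new result 13.
  assets.gen: re-runs because link.gen 8->13; link.gen 8->13; new result 169.
  bundle.gen: re-runs because link.gen 8->13; assets.gen 64->169; new result 13.
  shard.gen: re-runs because link.gen 8->13; assets.gen 64->169; new result 2197.
  config.gen: re-runs because shard.gen 512->2197; assets.gen 64->169; new result 2366.
  opt.gen: re-runs because config.gen 576->2366; bundle.gen 8->13; new result 2366.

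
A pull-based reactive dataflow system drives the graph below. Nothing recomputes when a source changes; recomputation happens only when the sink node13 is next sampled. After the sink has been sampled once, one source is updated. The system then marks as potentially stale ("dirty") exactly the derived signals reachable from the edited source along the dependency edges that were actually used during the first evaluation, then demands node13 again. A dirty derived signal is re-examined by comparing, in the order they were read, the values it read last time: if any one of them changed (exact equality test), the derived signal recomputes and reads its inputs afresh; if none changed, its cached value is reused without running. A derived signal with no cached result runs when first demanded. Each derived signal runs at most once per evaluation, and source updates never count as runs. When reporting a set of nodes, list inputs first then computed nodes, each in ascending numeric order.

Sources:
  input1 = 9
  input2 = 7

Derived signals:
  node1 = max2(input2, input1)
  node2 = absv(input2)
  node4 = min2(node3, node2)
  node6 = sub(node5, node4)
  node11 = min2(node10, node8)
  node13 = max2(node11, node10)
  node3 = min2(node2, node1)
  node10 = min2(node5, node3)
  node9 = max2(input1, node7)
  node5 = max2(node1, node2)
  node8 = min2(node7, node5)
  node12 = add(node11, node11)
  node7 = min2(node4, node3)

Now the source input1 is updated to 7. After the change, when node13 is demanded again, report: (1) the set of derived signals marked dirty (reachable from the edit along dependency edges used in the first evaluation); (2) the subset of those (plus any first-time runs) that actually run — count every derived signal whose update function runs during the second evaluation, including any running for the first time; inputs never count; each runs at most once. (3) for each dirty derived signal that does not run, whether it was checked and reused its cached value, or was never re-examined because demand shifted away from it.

First evaluation (everything demanded from the output):
  node1 = max2(7, 9) = 9
  node2 = absv(7) = 7
  node3 = min2(7, 9) = 7
  node4 = min2(7, 7) = 7
  node5 = max2(9, 7) = 9
  node7 = min2(7, 7) = 7
  node8 = min2(7, 9) = 7
  node10 = min2(9, 7) = 7
  node11 = min2(7, 7) = 7
  node13 = max2(7, 7) = 7

Propagation after the edit:
  node1: runs — input1 9->7; result 7.
  node3: runs — node1 9->7; result 7 (same value as before).
  node4: checked — values it read are unchanged (node3 unchanged, node2 unchanged); reused cached 7 without running.
  node5: runs — node1 9->7; result 7.
  node7: checked — values it read are unchanged (node4 unchanged, node3 unchanged); reused cached 7 without running.
  node8: runs — node5 9->7; result 7 (same value as before).
  node10: runs — node5 9->7; result 7 (same value as before).
  node11: checked — values it read are unchanged (node10 unchanged, node8 unchanged); reused cached 7 without running.
  node13: checked — values it read are unchanged (node11 unchanged, node10 unchanged); reused cached 7 without running.

Key observation: the cutoff stops propagation at node4 — its inputs' values are unchanged, so it reuses its cache.

Marked dirty: node1, node3, node4, node5, node7, node8, node10, node11, node13.
Derived signals that run: node1, node3, node5, node8, node10 — 5 in total.
Checked but reused from cache: node4, node7, node11, node13.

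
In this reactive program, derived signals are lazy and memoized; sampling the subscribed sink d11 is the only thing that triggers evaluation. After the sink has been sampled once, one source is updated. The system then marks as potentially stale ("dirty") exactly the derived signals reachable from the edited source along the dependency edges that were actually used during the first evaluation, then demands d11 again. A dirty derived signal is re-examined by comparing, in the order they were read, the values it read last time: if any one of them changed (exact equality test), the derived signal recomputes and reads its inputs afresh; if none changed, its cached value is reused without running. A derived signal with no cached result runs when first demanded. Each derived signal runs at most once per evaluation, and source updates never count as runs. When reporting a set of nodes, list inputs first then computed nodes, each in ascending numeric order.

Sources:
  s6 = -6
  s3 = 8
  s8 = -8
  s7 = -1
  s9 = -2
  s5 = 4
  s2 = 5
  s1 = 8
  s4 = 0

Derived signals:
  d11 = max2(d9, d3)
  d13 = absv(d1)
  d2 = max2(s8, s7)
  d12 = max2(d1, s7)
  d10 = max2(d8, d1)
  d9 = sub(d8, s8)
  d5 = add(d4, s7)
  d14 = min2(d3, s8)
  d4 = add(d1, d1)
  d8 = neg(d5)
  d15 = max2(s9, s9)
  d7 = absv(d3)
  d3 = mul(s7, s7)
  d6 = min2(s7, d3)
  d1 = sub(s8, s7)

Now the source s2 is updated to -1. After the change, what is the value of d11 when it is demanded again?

Demanding d11 again yields 23.
Note the shortcut — nothing in the graph depends on s2 at all, so no recomputation happens.

First demand of the output computes:
  d1 = sub(-8, -1) = -7
  d3 = mul(-1, -1) = 1
  d4 = add(-7, -7) = -14
  d5 = add(-14, -1) = -15
  d8 = neg(-15) = 15
  d9 = sub(15, -8) = 23
  d11 = max2(23, 1) = 23

After the edit, cleaning proceeds:
  no node depends on s2 at all; the second demand re-runs nothing.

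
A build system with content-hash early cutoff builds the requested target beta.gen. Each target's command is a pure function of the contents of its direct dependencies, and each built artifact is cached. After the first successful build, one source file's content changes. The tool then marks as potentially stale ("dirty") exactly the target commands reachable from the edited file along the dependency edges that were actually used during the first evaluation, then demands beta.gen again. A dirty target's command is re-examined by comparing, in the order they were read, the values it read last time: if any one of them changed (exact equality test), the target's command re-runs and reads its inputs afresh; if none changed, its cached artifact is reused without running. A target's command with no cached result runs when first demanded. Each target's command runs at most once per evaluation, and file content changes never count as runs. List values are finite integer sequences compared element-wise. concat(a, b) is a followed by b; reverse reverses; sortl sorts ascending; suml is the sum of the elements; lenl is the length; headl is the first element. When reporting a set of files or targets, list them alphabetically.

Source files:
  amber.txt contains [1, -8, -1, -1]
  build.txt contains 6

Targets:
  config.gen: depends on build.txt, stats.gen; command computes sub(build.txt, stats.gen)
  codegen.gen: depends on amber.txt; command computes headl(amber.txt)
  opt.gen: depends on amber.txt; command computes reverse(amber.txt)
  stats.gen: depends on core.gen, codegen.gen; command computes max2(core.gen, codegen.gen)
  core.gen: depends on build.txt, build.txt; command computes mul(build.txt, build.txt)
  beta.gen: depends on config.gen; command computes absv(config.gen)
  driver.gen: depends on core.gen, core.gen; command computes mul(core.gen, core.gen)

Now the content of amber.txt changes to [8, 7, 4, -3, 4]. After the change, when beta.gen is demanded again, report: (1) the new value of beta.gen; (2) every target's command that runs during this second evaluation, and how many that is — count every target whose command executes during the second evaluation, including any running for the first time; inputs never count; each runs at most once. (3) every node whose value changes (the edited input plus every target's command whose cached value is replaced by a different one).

First evaluation (everything demanded from the output):
  codegen.gen = headl([1, -8, -1, -1]) = 1
  core.gen = mul(6, 6) = 36
  stats.gen = max2(36, 1) = 36
  config.gen = sub(6, 36) = -30
  beta.gen = absv(-30) = 30

Propagation after the edit:
  codegen.gen: runs — amber.txt [1, -8, -1, -1]->[8, 7, 4, -3, 4]; result 8.
  stats.gen: runs — codegen.gen 1->8; result 36 (same value as before).
  config.gen: checked — values it read are unchanged (build.txt unchanged, stats.gen unchanged); reused cached -30 without running.
  beta.gen: checked — values it read are unchanged (config.gen unchanged); reused cached 30 without running.

Key observation: the change is absorbed at stats.gen — it re-runs but produces the same value, and the output's value is unchanged.

New value of beta.gen: 30.
Target commands that run: codegen.gen, stats.gen — 2 in total.
Values that change: amber.txt, codegen.gen.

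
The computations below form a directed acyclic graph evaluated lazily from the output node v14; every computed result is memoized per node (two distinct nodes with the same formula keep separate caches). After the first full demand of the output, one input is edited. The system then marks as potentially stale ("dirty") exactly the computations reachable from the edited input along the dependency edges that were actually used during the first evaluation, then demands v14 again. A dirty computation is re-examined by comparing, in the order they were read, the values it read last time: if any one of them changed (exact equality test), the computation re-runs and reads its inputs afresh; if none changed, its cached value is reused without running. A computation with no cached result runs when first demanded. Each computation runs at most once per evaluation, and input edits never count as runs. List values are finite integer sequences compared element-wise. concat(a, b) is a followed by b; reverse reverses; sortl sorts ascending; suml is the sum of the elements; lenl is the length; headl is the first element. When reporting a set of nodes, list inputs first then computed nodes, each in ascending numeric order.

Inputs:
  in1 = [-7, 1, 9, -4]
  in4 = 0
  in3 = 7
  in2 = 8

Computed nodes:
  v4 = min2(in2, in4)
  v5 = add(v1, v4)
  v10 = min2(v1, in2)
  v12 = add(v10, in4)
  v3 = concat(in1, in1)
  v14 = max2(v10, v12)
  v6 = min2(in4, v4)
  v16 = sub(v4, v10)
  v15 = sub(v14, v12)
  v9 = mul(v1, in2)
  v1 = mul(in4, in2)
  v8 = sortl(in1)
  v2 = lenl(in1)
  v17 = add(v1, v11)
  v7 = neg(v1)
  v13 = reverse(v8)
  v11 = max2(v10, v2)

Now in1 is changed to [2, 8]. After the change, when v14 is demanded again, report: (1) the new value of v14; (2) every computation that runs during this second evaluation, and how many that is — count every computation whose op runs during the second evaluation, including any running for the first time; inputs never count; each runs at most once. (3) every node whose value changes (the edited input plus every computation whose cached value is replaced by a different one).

Demanding v14 again yields 0.
0 computations run: none.
The nodes whose values change: in1.
Note the shortcut — in1 feeds only undemanded nodes, so no recomputation happens.

First demand of the output computes:
  v1 = mul(0, 8) = 0
  v10 = min2(0, 8) = 0
  v12 = add(0, 0) = 0
  v14 = max2(0, 0) = 0

After the edit, cleaning proceeds:
  in1 only reaches undemanded nodes; the second demand re-runs nothing.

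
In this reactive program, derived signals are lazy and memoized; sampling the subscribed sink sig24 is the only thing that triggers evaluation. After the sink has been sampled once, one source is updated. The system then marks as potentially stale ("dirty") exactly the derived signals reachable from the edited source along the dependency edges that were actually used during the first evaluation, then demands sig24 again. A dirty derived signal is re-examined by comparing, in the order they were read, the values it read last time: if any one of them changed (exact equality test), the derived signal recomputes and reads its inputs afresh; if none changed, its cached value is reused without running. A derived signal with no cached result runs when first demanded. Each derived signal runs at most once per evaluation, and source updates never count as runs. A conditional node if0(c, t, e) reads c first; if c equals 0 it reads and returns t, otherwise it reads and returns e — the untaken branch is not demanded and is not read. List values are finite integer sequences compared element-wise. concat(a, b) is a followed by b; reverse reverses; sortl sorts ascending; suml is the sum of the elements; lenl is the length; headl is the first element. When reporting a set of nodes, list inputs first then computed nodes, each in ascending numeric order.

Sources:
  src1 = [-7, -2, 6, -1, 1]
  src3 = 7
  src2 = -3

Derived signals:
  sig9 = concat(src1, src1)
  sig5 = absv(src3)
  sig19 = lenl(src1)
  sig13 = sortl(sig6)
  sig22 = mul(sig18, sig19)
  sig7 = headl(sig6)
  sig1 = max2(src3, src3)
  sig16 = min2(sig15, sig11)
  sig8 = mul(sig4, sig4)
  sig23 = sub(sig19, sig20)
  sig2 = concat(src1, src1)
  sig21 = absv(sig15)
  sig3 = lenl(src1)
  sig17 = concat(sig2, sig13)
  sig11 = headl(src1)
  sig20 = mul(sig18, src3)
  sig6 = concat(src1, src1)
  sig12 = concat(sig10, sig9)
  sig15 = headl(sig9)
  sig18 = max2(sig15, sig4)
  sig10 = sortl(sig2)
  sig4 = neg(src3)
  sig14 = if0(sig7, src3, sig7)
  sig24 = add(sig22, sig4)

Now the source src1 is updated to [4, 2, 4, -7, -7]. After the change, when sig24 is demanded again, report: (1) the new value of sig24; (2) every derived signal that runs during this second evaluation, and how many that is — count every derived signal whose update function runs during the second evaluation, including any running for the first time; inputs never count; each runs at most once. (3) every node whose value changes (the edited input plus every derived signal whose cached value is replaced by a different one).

Demanding sig24 again yields 13.
6 derived signals run: sig9, sig15, sig18, sig19, sig22, sig24.
The nodes whose values change: src1, sig9, sig15, sig18, sig22, sig24.

First demand of the output computes:
  sig4 = neg(7) = -7
  sig9 = concat([-7, -2, 6, -1, 1], [-7, -2, 6, -1, 1]) = [-7, -2, 6, -1, 1, -7, -2, 6, -1, 1]
  sig15 = headl([-7, -2, 6, -1, 1, -7, -2, 6, -1, 1]) = -7
  sig18 = max2(-7, -7) = -7
  sig19 = lenl([-7, -2, 6, -1, 1]) = 5
  sig22 = mul(-7, 5) = -35
  sig24 = add(-35, -7) = -42

After the edit, cleaning proceeds:
  sig9: a read changed (src1 [-7, -2, 6, -1, 1]->[4, 2, 4, -7, -7]; src1 [-7, -2, 6, -1, 1]->[4, 2, 4, -7, -7]) — executes, giving [4, 2, 4, -7, -7, 4, 2, 4, -7, -7].
  sig15: a read changed (sig9 [-7, -2, 6, -1, 1, -7, -2, 6, -1, 1]->[4, 2, 4, -7, -7, 4, 2, 4, -7, -7]) — executes, giving 4.
  sig18: a read changed (sig15 -7->4) — executes, giving 4.
  sig19: a read changed (src1 [-7, -2, 6, -1, 1]->[4, 2, 4, -7, -7]) — executes, giving 5 — identical to its old value.
  sig22: a read changed (sig18 -7->4) — executes, giving 20.
  sig24: a read changed (sig22 -35->20) — executes, giving 13.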